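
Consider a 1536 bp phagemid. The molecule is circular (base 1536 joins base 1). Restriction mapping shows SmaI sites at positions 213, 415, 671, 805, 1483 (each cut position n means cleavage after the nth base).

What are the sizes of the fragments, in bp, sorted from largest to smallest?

678, 266, 256, 202, 134 bp

Circular molecule, 5 cuts → 5 fragments:
  415 − 213 = 202 bp
  671 − 415 = 256 bp
  805 − 671 = 134 bp
  1483 − 805 = 678 bp
  wrap: 1536 − 1483 + 213 = 266 bp
Sorted largest to smallest: 678, 266, 256, 202, 134 bp.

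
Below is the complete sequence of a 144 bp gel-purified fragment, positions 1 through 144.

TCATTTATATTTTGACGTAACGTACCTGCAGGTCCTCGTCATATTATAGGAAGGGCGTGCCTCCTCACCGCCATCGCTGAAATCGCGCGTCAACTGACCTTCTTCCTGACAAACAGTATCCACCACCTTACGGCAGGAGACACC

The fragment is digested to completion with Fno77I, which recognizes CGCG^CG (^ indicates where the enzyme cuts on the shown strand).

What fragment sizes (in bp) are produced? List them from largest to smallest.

87, 57 bp

The Fno77I site (CGCGCG) starts at position 84.
Fno77I cuts after base 4 of each site, so after position 87.
Linear molecule, 1 cut → 2 fragments:
  1–87 → 87 bp
  88–144 → 57 bp
Sorted largest to smallest: 87, 57 bp.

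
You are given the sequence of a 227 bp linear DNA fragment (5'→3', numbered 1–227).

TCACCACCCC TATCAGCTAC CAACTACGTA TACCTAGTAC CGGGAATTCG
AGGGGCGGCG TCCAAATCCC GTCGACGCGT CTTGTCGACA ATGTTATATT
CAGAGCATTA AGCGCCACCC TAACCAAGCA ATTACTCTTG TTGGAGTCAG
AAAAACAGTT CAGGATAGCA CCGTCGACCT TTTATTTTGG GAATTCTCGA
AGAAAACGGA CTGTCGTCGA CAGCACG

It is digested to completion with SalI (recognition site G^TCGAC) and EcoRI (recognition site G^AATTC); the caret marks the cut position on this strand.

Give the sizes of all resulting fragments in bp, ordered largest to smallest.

89, 44, 27, 25, 18, 13, 11 bp

SalI sites (GTCGAC) start at positions 71, 84, 173, 216.
SalI cuts after the first base of each site, so after positions 71, 84, 173, 216.
EcoRI sites (GAATTC) start at positions 44, 191.
EcoRI cuts after the first base of each site, so after positions 44, 191.
Combined cut positions: 44, 71, 84, 173, 191, 216.
Linear molecule, 6 cuts → 7 fragments:
  1–44 → 44 bp
  45–71 → 27 bp
  72–84 → 13 bp
  85–173 → 89 bp
  174–191 → 18 bp
  192–216 → 25 bp
  217–227 → 11 bp
Sorted largest to smallest: 89, 44, 27, 25, 18, 13, 11 bp.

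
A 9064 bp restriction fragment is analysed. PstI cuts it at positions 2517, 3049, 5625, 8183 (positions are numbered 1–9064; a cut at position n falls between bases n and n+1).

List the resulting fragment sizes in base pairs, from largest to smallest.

2576, 2558, 2517, 881, 532 bp

Linear molecule, 4 cuts → 5 fragments:
  2517 − 0 = 2517 bp
  3049 − 2517 = 532 bp
  5625 − 3049 = 2576 bp
  8183 − 5625 = 2558 bp
  9064 − 8183 = 881 bp
Sorted largest to smallest: 2576, 2558, 2517, 881, 532 bp.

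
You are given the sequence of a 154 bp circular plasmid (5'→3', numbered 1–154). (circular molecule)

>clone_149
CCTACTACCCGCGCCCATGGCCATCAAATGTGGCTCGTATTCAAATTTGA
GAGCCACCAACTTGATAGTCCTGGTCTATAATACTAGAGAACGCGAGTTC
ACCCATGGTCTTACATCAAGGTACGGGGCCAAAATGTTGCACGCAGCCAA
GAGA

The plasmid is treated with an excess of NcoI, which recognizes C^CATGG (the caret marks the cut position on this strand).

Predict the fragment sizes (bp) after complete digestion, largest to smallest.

NcoI sites (CCATGG) start at positions 15, 103.
NcoI cuts after the first base of each site, so after positions 15, 103.
Circular molecule, 2 cuts → 2 fragments:
  16–103 → 88 bp
  104–154 then 1–15 → 51 + 15 = 66 bp
Sorted largest to smallest: 88, 66 bp.

88, 66 bp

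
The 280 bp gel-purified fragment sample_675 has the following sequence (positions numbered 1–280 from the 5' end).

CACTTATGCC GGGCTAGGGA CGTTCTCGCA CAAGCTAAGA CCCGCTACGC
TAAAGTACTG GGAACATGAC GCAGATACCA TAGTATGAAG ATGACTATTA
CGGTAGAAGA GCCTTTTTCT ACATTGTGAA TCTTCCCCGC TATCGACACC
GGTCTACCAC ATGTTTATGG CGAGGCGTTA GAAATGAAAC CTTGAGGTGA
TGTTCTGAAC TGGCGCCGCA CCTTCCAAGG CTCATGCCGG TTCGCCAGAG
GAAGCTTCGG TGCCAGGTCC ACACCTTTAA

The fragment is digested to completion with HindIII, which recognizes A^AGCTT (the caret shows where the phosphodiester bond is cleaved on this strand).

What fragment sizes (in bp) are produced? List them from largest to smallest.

The HindIII site (AAGCTT) starts at position 252.
HindIII cuts after the first base of each site, so after position 252.
Linear molecule, 1 cut → 2 fragments:
  1–252 → 252 bp
  253–280 → 28 bp
Sorted largest to smallest: 252, 28 bp.

252, 28 bp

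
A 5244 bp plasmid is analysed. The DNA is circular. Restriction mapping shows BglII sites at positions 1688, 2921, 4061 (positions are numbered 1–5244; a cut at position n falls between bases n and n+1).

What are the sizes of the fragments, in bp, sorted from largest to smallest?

Circular molecule, 3 cuts → 3 fragments:
  2921 − 1688 = 1233 bp
  4061 − 2921 = 1140 bp
  wrap: 5244 − 4061 + 1688 = 2871 bp
Sorted largest to smallest: 2871, 1233, 1140 bp.

2871, 1233, 1140 bp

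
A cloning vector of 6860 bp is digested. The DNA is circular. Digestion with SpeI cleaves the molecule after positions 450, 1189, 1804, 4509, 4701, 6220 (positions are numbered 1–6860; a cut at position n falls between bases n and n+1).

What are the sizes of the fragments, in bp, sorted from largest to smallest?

2705, 1519, 1090, 739, 615, 192 bp

Circular molecule, 6 cuts → 6 fragments:
  1189 − 450 = 739 bp
  1804 − 1189 = 615 bp
  4509 − 1804 = 2705 bp
  4701 − 4509 = 192 bp
  6220 − 4701 = 1519 bp
  wrap: 6860 − 6220 + 450 = 1090 bp
Sorted largest to smallest: 2705, 1519, 1090, 739, 615, 192 bp.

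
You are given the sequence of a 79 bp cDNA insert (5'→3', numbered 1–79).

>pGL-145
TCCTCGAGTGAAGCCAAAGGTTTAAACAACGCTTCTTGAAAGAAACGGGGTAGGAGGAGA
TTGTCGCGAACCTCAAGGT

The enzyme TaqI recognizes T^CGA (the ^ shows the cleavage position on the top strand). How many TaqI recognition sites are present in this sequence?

1

TCGA occurs starting at position 4.
TaqI cuts at 1 site.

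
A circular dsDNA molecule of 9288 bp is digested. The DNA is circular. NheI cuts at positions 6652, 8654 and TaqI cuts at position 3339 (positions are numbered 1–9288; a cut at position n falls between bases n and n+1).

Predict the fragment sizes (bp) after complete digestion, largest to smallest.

Combined cut positions (sorted): 3339, 6652, 8654.
Circular molecule, 3 cuts → 3 fragments:
  6652 − 3339 = 3313 bp
  8654 − 6652 = 2002 bp
  wrap: 9288 − 8654 + 3339 = 3973 bp
Sorted largest to smallest: 3973, 3313, 2002 bp.

3973, 3313, 2002 bp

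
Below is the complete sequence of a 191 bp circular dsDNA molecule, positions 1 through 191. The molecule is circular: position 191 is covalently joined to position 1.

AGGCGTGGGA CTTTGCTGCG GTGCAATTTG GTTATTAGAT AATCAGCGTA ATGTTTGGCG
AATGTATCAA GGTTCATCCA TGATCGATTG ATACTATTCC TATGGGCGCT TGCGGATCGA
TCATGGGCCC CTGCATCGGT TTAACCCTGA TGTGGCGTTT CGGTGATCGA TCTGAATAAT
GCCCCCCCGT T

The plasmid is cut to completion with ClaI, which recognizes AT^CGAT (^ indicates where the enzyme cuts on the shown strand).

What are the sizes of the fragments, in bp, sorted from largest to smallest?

ClaI sites (ATCGAT) start at positions 83, 116, 166.
ClaI cuts after base 2 of each site, so after positions 84, 117, 167.
Circular molecule, 3 cuts → 3 fragments:
  85–117 → 33 bp
  118–167 → 50 bp
  168–191 then 1–84 → 24 + 84 = 108 bp
Sorted largest to smallest: 108, 50, 33 bp.

108, 50, 33 bp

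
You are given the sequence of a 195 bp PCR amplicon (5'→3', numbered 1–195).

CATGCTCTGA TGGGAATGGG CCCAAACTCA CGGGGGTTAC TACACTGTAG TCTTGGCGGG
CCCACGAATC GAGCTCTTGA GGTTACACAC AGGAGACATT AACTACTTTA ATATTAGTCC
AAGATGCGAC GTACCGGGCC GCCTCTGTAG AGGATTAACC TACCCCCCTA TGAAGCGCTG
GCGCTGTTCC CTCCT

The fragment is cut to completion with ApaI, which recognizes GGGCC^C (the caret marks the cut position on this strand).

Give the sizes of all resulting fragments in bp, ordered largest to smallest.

133, 40, 22 bp

ApaI sites (GGGCCC) start at positions 18, 58.
ApaI cuts after base 5 of each site (before the last base), so after positions 22, 62.
Linear molecule, 2 cuts → 3 fragments:
  1–22 → 22 bp
  23–62 → 40 bp
  63–195 → 133 bp
Sorted largest to smallest: 133, 40, 22 bp.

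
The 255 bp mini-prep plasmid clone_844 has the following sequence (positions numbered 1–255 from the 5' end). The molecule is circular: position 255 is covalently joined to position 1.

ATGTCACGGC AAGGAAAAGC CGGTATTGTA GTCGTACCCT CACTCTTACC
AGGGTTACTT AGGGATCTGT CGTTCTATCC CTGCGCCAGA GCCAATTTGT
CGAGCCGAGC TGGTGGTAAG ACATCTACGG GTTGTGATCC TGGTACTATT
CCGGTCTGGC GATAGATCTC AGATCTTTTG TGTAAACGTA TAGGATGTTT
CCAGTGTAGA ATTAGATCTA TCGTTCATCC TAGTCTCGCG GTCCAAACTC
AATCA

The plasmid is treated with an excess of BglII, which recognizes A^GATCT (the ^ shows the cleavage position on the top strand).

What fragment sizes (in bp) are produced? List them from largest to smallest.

205, 43, 7 bp

BglII sites (AGATCT) start at positions 164, 171, 214.
BglII cuts after the first base of each site, so after positions 164, 171, 214.
Circular molecule, 3 cuts → 3 fragments:
  165–171 → 7 bp
  172–214 → 43 bp
  215–255 then 1–164 → 41 + 164 = 205 bp
Sorted largest to smallest: 205, 43, 7 bp.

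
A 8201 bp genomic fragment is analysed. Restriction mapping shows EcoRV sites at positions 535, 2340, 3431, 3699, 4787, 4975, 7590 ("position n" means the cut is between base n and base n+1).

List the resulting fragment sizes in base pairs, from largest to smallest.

Linear molecule, 7 cuts → 8 fragments:
  535 − 0 = 535 bp
  2340 − 535 = 1805 bp
  3431 − 2340 = 1091 bp
  3699 − 3431 = 268 bp
  4787 − 3699 = 1088 bp
  4975 − 4787 = 188 bp
  7590 − 4975 = 2615 bp
  8201 − 7590 = 611 bp
Sorted largest to smallest: 2615, 1805, 1091, 1088, 611, 535, 268, 188 bp.

2615, 1805, 1091, 1088, 611, 535, 268, 188 bp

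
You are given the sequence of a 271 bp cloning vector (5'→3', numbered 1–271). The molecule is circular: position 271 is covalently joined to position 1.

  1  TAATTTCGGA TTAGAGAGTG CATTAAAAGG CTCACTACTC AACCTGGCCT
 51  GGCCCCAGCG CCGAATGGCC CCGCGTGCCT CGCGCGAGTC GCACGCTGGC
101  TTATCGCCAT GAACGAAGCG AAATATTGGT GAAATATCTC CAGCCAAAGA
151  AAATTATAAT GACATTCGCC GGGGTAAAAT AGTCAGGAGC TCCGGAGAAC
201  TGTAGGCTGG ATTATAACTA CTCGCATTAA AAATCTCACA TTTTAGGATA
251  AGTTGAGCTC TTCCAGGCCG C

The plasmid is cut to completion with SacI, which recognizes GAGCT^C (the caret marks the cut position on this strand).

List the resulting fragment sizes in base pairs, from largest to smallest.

SacI sites (GAGCTC) start at positions 187, 255.
SacI cuts after base 5 of each site (before the last base), so after positions 191, 259.
Circular molecule, 2 cuts → 2 fragments:
  192–259 → 68 bp
  260–271 then 1–191 → 12 + 191 = 203 bp
Sorted largest to smallest: 203, 68 bp.

203, 68 bp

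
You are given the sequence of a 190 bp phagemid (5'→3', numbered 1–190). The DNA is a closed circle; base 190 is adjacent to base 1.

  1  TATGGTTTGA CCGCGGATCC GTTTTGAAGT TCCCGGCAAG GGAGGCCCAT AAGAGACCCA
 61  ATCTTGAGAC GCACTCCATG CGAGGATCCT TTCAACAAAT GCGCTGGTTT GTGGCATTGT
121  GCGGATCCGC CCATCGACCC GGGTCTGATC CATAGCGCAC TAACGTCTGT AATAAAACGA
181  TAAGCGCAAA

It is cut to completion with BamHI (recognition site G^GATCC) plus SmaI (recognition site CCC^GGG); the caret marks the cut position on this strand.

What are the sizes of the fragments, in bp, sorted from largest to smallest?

69, 65, 39, 17 bp

BamHI sites (GGATCC) start at positions 15, 84, 123.
BamHI cuts after the first base of each site, so after positions 15, 84, 123.
The SmaI site (CCCGGG) starts at position 138.
SmaI cuts after base 3 of each site, so after position 140.
Combined cut positions: 15, 84, 123, 140.
Circular molecule, 4 cuts → 4 fragments:
  16–84 → 69 bp
  85–123 → 39 bp
  124–140 → 17 bp
  141–190 then 1–15 → 50 + 15 = 65 bp
Sorted largest to smallest: 69, 65, 39, 17 bp.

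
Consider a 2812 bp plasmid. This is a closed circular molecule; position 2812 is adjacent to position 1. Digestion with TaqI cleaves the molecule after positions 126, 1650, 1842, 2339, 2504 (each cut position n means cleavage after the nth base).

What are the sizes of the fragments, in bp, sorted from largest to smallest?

Circular molecule, 5 cuts → 5 fragments:
  1650 − 126 = 1524 bp
  1842 − 1650 = 192 bp
  2339 − 1842 = 497 bp
  2504 − 2339 = 165 bp
  wrap: 2812 − 2504 + 126 = 434 bp
Sorted largest to smallest: 1524, 497, 434, 192, 165 bp.

1524, 497, 434, 192, 165 bp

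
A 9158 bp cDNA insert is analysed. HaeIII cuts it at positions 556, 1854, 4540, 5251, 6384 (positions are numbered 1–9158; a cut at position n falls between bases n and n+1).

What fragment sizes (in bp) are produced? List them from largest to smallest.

2774, 2686, 1298, 1133, 711, 556 bp

Linear molecule, 5 cuts → 6 fragments:
  556 − 0 = 556 bp
  1854 − 556 = 1298 bp
  4540 − 1854 = 2686 bp
  5251 − 4540 = 711 bp
  6384 − 5251 = 1133 bp
  9158 − 6384 = 2774 bp
Sorted largest to smallest: 2774, 2686, 1298, 1133, 711, 556 bp.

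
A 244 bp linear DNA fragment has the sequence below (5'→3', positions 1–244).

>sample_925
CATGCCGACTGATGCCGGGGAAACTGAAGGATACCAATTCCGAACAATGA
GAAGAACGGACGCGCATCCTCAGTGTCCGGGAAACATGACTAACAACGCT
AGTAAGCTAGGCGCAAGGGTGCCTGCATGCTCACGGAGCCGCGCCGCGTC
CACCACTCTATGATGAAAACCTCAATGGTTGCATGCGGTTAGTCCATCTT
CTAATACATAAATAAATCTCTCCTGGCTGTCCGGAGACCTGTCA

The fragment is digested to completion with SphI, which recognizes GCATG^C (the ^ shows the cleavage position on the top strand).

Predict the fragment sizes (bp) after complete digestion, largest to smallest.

SphI sites (GCATGC) start at positions 125, 181.
SphI cuts after base 5 of each site (before the last base), so after positions 129, 185.
Linear molecule, 2 cuts → 3 fragments:
  1–129 → 129 bp
  130–185 → 56 bp
  186–244 → 59 bp
Sorted largest to smallest: 129, 59, 56 bp.

129, 59, 56 bp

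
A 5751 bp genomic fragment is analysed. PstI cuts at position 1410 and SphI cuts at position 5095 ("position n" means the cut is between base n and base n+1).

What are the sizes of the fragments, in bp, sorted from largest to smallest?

3685, 1410, 656 bp

Combined cut positions (sorted): 1410, 5095.
Linear molecule, 2 cuts → 3 fragments:
  1410 − 0 = 1410 bp
  5095 − 1410 = 3685 bp
  5751 − 5095 = 656 bp
Sorted largest to smallest: 3685, 1410, 656 bp.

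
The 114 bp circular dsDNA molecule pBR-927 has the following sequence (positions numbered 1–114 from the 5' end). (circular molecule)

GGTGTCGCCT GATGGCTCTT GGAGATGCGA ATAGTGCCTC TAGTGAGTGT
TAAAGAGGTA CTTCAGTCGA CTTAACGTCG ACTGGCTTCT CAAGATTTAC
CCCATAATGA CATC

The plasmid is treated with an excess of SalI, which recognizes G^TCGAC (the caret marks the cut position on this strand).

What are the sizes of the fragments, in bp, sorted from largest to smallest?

SalI sites (GTCGAC) start at positions 66, 77.
SalI cuts after the first base of each site, so after positions 66, 77.
Circular molecule, 2 cuts → 2 fragments:
  67–77 → 11 bp
  78–114 then 1–66 → 37 + 66 = 103 bp
Sorted largest to smallest: 103, 11 bp.

103, 11 bp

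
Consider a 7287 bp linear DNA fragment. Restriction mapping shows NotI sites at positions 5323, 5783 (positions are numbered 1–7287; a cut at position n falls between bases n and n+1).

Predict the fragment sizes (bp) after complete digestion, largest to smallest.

Linear molecule, 2 cuts → 3 fragments:
  5323 − 0 = 5323 bp
  5783 − 5323 = 460 bp
  7287 − 5783 = 1504 bp
Sorted largest to smallest: 5323, 1504, 460 bp.

5323, 1504, 460 bp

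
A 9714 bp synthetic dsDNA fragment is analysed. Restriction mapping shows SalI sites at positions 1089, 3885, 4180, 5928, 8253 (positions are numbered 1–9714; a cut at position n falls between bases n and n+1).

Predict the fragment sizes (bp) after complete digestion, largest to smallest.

2796, 2325, 1748, 1461, 1089, 295 bp

Linear molecule, 5 cuts → 6 fragments:
  1089 − 0 = 1089 bp
  3885 − 1089 = 2796 bp
  4180 − 3885 = 295 bp
  5928 − 4180 = 1748 bp
  8253 − 5928 = 2325 bp
  9714 − 8253 = 1461 bp
Sorted largest to smallest: 2796, 2325, 1748, 1461, 1089, 295 bp.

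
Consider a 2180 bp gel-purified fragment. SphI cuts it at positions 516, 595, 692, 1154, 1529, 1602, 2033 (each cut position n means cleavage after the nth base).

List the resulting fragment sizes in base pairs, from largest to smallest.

516, 462, 431, 375, 147, 97, 79, 73 bp

Linear molecule, 7 cuts → 8 fragments:
  516 − 0 = 516 bp
  595 − 516 = 79 bp
  692 − 595 = 97 bp
  1154 − 692 = 462 bp
  1529 − 1154 = 375 bp
  1602 − 1529 = 73 bp
  2033 − 1602 = 431 bp
  2180 − 2033 = 147 bp
Sorted largest to smallest: 516, 462, 431, 375, 147, 97, 79, 73 bp.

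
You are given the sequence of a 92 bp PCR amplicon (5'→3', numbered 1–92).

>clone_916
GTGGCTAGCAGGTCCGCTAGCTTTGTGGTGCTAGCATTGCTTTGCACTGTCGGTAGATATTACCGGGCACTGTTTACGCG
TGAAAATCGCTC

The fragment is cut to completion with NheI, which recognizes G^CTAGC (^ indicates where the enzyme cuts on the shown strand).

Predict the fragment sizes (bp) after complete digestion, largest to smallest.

NheI sites (GCTAGC) start at positions 4, 16, 30.
NheI cuts after the first base of each site, so after positions 4, 16, 30.
Linear molecule, 3 cuts → 4 fragments:
  1–4 → 4 bp
  5–16 → 12 bp
  17–30 → 14 bp
  31–92 → 62 bp
Sorted largest to smallest: 62, 14, 12, 4 bp.

62, 14, 12, 4 bp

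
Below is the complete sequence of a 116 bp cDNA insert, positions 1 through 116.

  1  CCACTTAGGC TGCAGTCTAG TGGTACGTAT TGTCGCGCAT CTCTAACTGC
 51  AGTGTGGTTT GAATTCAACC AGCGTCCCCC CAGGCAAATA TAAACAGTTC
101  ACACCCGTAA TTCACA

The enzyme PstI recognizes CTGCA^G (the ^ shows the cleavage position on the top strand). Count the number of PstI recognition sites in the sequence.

CTGCAG occurs starting at positions 10, 47.
PstI cuts at 2 sites.

2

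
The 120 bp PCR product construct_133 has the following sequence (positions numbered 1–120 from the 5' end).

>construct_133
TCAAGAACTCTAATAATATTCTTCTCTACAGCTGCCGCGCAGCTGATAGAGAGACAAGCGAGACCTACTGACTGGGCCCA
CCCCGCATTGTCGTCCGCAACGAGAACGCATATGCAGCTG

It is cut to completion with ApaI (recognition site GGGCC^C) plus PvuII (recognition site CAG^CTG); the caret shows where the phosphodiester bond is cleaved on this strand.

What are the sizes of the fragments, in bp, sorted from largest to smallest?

39, 36, 31, 11, 3 bp

The ApaI site (GGGCCC) starts at position 74.
ApaI cuts after base 5 of each site (before the last base), so after position 78.
PvuII sites (CAGCTG) start at positions 29, 40, 115.
PvuII cuts after base 3 of each site, so after positions 31, 42, 117.
Combined cut positions: 31, 42, 78, 117.
Linear molecule, 4 cuts → 5 fragments:
  1–31 → 31 bp
  32–42 → 11 bp
  43–78 → 36 bp
  79–117 → 39 bp
  118–120 → 3 bp
Sorted largest to smallest: 39, 36, 31, 11, 3 bp.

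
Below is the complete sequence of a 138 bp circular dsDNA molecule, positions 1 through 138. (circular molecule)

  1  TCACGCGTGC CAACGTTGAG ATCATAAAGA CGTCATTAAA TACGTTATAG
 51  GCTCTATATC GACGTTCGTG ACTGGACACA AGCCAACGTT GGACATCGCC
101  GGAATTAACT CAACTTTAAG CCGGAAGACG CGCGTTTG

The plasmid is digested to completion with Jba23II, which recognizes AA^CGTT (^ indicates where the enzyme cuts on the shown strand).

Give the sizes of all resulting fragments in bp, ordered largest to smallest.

Jba23II sites (AACGTT) start at positions 12, 85.
Jba23II cuts after base 2 of each site, so after positions 13, 86.
Circular molecule, 2 cuts → 2 fragments:
  14–86 → 73 bp
  87–138 then 1–13 → 52 + 13 = 65 bp
Sorted largest to smallest: 73, 65 bp.

73, 65 bp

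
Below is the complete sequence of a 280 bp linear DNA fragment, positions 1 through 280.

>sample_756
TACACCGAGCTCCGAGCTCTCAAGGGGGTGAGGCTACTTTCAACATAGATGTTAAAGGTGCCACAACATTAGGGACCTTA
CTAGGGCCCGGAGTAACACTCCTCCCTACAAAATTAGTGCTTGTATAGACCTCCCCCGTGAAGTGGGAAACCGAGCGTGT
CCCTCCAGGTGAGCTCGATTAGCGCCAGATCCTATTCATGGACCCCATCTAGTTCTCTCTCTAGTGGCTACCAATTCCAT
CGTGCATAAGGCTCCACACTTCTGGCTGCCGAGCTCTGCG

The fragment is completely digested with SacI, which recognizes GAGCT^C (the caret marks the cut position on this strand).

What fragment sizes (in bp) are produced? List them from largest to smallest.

SacI sites (GAGCTC) start at positions 7, 14, 171, 271.
SacI cuts after base 5 of each site (before the last base), so after positions 11, 18, 175, 275.
Linear molecule, 4 cuts → 5 fragments:
  1–11 → 11 bp
  12–18 → 7 bp
  19–175 → 157 bp
  176–275 → 100 bp
  276–280 → 5 bp
Sorted largest to smallest: 157, 100, 11, 7, 5 bp.

157, 100, 11, 7, 5 bp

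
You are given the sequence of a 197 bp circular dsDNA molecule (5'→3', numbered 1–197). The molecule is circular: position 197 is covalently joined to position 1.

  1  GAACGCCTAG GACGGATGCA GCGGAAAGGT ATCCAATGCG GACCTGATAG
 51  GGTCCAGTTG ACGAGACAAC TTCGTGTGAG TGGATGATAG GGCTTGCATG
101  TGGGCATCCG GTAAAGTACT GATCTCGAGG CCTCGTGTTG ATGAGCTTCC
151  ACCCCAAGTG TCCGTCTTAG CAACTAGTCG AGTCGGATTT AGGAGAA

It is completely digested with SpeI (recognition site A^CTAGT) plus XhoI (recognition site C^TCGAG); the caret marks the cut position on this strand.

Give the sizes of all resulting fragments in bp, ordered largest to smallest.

148, 49 bp

The SpeI site (ACTAGT) starts at position 173.
SpeI cuts after the first base of each site, so after position 173.
The XhoI site (CTCGAG) starts at position 124.
XhoI cuts after the first base of each site, so after position 124.
Combined cut positions: 124, 173.
Circular molecule, 2 cuts → 2 fragments:
  125–173 → 49 bp
  174–197 then 1–124 → 24 + 124 = 148 bp
Sorted largest to smallest: 148, 49 bp.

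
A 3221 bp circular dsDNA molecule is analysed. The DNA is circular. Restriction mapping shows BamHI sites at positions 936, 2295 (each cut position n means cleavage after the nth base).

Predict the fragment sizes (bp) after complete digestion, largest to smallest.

Circular molecule, 2 cuts → 2 fragments:
  2295 − 936 = 1359 bp
  wrap: 3221 − 2295 + 936 = 1862 bp
Sorted largest to smallest: 1862, 1359 bp.

1862, 1359 bp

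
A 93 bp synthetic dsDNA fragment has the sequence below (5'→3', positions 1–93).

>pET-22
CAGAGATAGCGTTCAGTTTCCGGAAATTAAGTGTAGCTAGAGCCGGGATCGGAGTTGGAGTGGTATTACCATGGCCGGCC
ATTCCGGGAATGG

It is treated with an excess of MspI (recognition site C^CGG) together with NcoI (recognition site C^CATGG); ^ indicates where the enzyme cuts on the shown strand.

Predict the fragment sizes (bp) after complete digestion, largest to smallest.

26, 23, 20, 9, 9, 6 bp

MspI sites (CCGG) start at positions 20, 43, 75, 84.
MspI cuts after the first base of each site, so after positions 20, 43, 75, 84.
The NcoI site (CCATGG) starts at position 69.
NcoI cuts after the first base of each site, so after position 69.
Combined cut positions: 20, 43, 69, 75, 84.
Linear molecule, 5 cuts → 6 fragments:
  1–20 → 20 bp
  21–43 → 23 bp
  44–69 → 26 bp
  70–75 → 6 bp
  76–84 → 9 bp
  85–93 → 9 bp
Sorted largest to smallest: 26, 23, 20, 9, 9, 6 bp.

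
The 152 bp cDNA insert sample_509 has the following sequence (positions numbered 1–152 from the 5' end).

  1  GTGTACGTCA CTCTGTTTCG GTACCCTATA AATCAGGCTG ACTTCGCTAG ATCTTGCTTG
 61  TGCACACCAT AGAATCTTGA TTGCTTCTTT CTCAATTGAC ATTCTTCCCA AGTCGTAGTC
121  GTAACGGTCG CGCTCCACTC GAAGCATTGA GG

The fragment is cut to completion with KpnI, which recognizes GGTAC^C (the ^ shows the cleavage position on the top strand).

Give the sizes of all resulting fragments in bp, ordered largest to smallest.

128, 24 bp

The KpnI site (GGTACC) starts at position 20.
KpnI cuts after base 5 of each site (before the last base), so after position 24.
Linear molecule, 1 cut → 2 fragments:
  1–24 → 24 bp
  25–152 → 128 bp
Sorted largest to smallest: 128, 24 bp.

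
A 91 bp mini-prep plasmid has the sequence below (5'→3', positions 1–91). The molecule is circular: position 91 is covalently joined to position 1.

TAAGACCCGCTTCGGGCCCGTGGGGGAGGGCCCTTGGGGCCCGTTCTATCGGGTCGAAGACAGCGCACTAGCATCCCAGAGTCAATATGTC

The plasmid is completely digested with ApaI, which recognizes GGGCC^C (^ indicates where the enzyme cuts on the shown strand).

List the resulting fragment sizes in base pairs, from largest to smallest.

ApaI sites (GGGCCC) start at positions 14, 28, 37.
ApaI cuts after base 5 of each site (before the last base), so after positions 18, 32, 41.
Circular molecule, 3 cuts → 3 fragments:
  19–32 → 14 bp
  33–41 → 9 bp
  42–91 then 1–18 → 50 + 18 = 68 bp
Sorted largest to smallest: 68, 14, 9 bp.

68, 14, 9 bp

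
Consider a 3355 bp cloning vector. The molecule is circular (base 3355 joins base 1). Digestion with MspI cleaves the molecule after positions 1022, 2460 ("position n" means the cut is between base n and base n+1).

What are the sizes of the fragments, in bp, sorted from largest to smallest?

1917, 1438 bp

Circular molecule, 2 cuts → 2 fragments:
  2460 − 1022 = 1438 bp
  wrap: 3355 − 2460 + 1022 = 1917 bp
Sorted largest to smallest: 1917, 1438 bp.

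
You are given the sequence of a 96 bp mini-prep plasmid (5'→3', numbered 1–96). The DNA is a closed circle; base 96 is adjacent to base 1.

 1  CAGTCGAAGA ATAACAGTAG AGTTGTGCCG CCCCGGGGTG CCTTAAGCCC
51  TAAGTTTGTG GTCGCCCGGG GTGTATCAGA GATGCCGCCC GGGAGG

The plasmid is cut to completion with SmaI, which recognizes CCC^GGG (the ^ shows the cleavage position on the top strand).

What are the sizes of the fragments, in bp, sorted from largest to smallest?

SmaI sites (CCCGGG) start at positions 32, 65, 88.
SmaI cuts after base 3 of each site, so after positions 34, 67, 90.
Circular molecule, 3 cuts → 3 fragments:
  35–67 → 33 bp
  68–90 → 23 bp
  91–96 then 1–34 → 6 + 34 = 40 bp
Sorted largest to smallest: 40, 33, 23 bp.

40, 33, 23 bp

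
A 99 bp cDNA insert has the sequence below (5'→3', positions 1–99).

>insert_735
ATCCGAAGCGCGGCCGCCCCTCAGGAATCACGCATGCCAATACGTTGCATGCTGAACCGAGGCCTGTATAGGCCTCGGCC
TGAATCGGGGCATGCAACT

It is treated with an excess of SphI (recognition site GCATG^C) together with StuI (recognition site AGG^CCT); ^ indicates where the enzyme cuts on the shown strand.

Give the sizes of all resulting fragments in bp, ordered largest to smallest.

SphI sites (GCATGC) start at positions 32, 47, 90.
SphI cuts after base 5 of each site (before the last base), so after positions 36, 51, 94.
StuI sites (AGGCCT) start at positions 60, 70.
StuI cuts after base 3 of each site, so after positions 62, 72.
Combined cut positions: 36, 51, 62, 72, 94.
Linear molecule, 5 cuts → 6 fragments:
  1–36 → 36 bp
  37–51 → 15 bp
  52–62 → 11 bp
  63–72 → 10 bp
  73–94 → 22 bp
  95–99 → 5 bp
Sorted largest to smallest: 36, 22, 15, 11, 10, 5 bp.

36, 22, 15, 11, 10, 5 bp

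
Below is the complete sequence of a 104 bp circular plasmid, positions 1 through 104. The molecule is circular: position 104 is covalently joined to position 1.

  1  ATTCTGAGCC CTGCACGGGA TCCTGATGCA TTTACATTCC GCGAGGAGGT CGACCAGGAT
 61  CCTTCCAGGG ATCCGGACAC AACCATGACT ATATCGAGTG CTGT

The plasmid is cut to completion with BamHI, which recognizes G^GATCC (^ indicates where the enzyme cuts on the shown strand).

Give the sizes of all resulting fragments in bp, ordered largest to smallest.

53, 39, 12 bp

BamHI sites (GGATCC) start at positions 18, 57, 69.
BamHI cuts after the first base of each site, so after positions 18, 57, 69.
Circular molecule, 3 cuts → 3 fragments:
  19–57 → 39 bp
  58–69 → 12 bp
  70–104 then 1–18 → 35 + 18 = 53 bp
Sorted largest to smallest: 53, 39, 12 bp.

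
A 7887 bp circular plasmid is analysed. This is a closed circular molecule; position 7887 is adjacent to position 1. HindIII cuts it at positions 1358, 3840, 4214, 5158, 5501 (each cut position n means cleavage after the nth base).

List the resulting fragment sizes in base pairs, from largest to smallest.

Circular molecule, 5 cuts → 5 fragments:
  3840 − 1358 = 2482 bp
  4214 − 3840 = 374 bp
  5158 − 4214 = 944 bp
  5501 − 5158 = 343 bp
  wrap: 7887 − 5501 + 1358 = 3744 bp
Sorted largest to smallest: 3744, 2482, 944, 374, 343 bp.

3744, 2482, 944, 374, 343 bp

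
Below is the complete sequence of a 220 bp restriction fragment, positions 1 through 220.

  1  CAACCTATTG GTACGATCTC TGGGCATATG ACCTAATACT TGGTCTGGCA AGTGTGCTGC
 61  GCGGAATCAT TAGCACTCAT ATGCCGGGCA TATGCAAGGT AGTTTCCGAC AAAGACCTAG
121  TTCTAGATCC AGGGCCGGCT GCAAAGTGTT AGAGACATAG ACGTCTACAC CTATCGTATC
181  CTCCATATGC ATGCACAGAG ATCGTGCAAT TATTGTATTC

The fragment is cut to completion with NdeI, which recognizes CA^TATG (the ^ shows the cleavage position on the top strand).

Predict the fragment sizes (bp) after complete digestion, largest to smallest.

95, 53, 35, 26, 11 bp

NdeI sites (CATATG) start at positions 25, 78, 89, 184.
NdeI cuts after base 2 of each site, so after positions 26, 79, 90, 185.
Linear molecule, 4 cuts → 5 fragments:
  1–26 → 26 bp
  27–79 → 53 bp
  80–90 → 11 bp
  91–185 → 95 bp
  186–220 → 35 bp
Sorted largest to smallest: 95, 53, 35, 26, 11 bp.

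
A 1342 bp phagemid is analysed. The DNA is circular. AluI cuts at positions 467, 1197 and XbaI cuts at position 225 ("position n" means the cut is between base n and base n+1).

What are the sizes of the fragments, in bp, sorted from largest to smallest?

730, 370, 242 bp

Combined cut positions (sorted): 225, 467, 1197.
Circular molecule, 3 cuts → 3 fragments:
  467 − 225 = 242 bp
  1197 − 467 = 730 bp
  wrap: 1342 − 1197 + 225 = 370 bp
Sorted largest to smallest: 730, 370, 242 bp.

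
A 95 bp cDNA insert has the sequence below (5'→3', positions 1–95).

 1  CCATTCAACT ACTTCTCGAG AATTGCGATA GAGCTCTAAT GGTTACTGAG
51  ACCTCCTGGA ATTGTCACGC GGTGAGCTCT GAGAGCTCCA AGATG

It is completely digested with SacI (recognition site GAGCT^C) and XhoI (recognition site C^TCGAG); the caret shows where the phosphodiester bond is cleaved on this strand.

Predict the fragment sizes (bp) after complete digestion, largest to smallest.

43, 20, 15, 9, 8 bp

SacI sites (GAGCTC) start at positions 31, 74, 83.
SacI cuts after base 5 of each site (before the last base), so after positions 35, 78, 87.
The XhoI site (CTCGAG) starts at position 15.
XhoI cuts after the first base of each site, so after position 15.
Combined cut positions: 15, 35, 78, 87.
Linear molecule, 4 cuts → 5 fragments:
  1–15 → 15 bp
  16–35 → 20 bp
  36–78 → 43 bp
  79–87 → 9 bp
  88–95 → 8 bp
Sorted largest to smallest: 43, 20, 15, 9, 8 bp.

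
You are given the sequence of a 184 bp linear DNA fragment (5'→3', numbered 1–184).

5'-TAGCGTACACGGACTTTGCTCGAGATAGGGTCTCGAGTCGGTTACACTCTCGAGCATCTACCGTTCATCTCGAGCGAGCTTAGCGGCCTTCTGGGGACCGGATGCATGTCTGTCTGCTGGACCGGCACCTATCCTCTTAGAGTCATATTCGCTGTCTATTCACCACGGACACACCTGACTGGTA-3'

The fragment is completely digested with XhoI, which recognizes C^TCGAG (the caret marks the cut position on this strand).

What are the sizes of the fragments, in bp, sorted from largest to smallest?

XhoI sites (CTCGAG) start at positions 19, 32, 49, 69.
XhoI cuts after the first base of each site, so after positions 19, 32, 49, 69.
Linear molecule, 4 cuts → 5 fragments:
  1–19 → 19 bp
  20–32 → 13 bp
  33–49 → 17 bp
  50–69 → 20 bp
  70–184 → 115 bp
Sorted largest to smallest: 115, 20, 19, 17, 13 bp.

115, 20, 19, 17, 13 bp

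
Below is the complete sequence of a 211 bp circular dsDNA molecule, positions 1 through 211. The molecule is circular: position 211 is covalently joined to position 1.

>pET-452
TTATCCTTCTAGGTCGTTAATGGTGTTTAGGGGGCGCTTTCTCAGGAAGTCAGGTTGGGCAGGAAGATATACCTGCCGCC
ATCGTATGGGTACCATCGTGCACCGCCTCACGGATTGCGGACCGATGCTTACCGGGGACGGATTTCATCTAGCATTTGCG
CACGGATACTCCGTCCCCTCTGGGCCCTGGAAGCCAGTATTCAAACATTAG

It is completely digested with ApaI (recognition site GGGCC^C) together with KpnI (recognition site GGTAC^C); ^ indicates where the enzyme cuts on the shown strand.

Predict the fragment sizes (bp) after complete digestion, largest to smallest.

118, 93 bp

The ApaI site (GGGCCC) starts at position 182.
ApaI cuts after base 5 of each site (before the last base), so after position 186.
The KpnI site (GGTACC) starts at position 89.
KpnI cuts after base 5 of each site (before the last base), so after position 93.
Combined cut positions: 93, 186.
Circular molecule, 2 cuts → 2 fragments:
  94–186 → 93 bp
  187–211 then 1–93 → 25 + 93 = 118 bp
Sorted largest to smallest: 118, 93 bp.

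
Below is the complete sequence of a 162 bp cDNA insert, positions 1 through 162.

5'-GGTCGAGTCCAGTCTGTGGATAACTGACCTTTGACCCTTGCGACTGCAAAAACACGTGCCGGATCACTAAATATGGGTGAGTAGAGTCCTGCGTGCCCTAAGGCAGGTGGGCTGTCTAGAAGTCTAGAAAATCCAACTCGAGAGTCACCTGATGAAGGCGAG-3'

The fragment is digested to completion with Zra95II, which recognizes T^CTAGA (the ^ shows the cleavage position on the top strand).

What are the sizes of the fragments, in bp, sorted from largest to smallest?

115, 39, 8 bp

Zra95II sites (TCTAGA) start at positions 115, 123.
Zra95II cuts after the first base of each site, so after positions 115, 123.
Linear molecule, 2 cuts → 3 fragments:
  1–115 → 115 bp
  116–123 → 8 bp
  124–162 → 39 bp
Sorted largest to smallest: 115, 39, 8 bp.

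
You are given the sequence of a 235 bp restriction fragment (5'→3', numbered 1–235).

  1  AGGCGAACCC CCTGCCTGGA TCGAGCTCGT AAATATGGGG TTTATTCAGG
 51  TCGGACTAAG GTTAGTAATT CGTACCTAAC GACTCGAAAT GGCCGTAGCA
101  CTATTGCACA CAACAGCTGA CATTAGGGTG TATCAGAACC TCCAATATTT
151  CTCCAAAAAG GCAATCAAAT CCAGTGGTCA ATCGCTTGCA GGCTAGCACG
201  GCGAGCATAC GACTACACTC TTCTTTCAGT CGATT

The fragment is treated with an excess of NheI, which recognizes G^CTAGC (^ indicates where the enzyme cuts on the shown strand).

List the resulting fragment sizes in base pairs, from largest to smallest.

The NheI site (GCTAGC) starts at position 192.
NheI cuts after the first base of each site, so after position 192.
Linear molecule, 1 cut → 2 fragments:
  1–192 → 192 bp
  193–235 → 43 bp
Sorted largest to smallest: 192, 43 bp.

192, 43 bp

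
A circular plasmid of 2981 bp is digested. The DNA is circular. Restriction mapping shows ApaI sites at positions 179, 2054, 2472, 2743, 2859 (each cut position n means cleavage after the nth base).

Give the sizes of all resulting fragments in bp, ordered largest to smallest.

Circular molecule, 5 cuts → 5 fragments:
  2054 − 179 = 1875 bp
  2472 − 2054 = 418 bp
  2743 − 2472 = 271 bp
  2859 − 2743 = 116 bp
  wrap: 2981 − 2859 + 179 = 301 bp
Sorted largest to smallest: 1875, 418, 301, 271, 116 bp.

1875, 418, 301, 271, 116 bp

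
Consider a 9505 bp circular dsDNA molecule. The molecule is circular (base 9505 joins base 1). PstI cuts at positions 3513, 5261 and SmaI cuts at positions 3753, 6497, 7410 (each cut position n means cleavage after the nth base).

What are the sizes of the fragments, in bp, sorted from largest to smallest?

Combined cut positions (sorted): 3513, 3753, 5261, 6497, 7410.
Circular molecule, 5 cuts → 5 fragments:
  3753 − 3513 = 240 bp
  5261 − 3753 = 1508 bp
  6497 − 5261 = 1236 bp
  7410 − 6497 = 913 bp
  wrap: 9505 − 7410 + 3513 = 5608 bp
Sorted largest to smallest: 5608, 1508, 1236, 913, 240 bp.

5608, 1508, 1236, 913, 240 bp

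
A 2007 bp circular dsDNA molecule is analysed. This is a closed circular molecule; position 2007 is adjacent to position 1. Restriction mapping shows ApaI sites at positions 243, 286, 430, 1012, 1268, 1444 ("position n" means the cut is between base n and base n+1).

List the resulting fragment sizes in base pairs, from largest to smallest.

Circular molecule, 6 cuts → 6 fragments:
  286 − 243 = 43 bp
  430 − 286 = 144 bp
  1012 − 430 = 582 bp
  1268 − 1012 = 256 bp
  1444 − 1268 = 176 bp
  wrap: 2007 − 1444 + 243 = 806 bp
Sorted largest to smallest: 806, 582, 256, 176, 144, 43 bp.

806, 582, 256, 176, 144, 43 bp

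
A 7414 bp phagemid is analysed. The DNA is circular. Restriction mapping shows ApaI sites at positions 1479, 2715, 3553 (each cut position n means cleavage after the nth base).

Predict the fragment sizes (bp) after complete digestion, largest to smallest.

5340, 1236, 838 bp

Circular molecule, 3 cuts → 3 fragments:
  2715 − 1479 = 1236 bp
  3553 − 2715 = 838 bp
  wrap: 7414 − 3553 + 1479 = 5340 bp
Sorted largest to smallest: 5340, 1236, 838 bp.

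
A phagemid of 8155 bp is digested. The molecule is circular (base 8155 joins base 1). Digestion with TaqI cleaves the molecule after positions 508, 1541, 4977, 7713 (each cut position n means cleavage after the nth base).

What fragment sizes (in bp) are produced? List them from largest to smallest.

Circular molecule, 4 cuts → 4 fragments:
  1541 − 508 = 1033 bp
  4977 − 1541 = 3436 bp
  7713 − 4977 = 2736 bp
  wrap: 8155 − 7713 + 508 = 950 bp
Sorted largest to smallest: 3436, 2736, 1033, 950 bp.

3436, 2736, 1033, 950 bp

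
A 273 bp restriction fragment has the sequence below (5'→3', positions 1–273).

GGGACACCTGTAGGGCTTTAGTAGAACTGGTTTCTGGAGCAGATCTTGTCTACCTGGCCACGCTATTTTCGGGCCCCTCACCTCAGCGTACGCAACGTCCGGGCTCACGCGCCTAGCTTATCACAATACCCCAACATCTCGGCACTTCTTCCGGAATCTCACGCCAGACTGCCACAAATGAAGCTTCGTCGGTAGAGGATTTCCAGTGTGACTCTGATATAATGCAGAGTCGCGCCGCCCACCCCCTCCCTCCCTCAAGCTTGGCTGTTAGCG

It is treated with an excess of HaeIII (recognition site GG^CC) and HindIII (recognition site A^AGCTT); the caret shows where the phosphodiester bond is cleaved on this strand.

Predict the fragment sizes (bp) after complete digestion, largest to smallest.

HaeIII sites (GGCC) start at positions 56, 72.
HaeIII cuts after base 2 of each site, so after positions 57, 73.
HindIII sites (AAGCTT) start at positions 181, 257.
HindIII cuts after the first base of each site, so after positions 181, 257.
Combined cut positions: 57, 73, 181, 257.
Linear molecule, 4 cuts → 5 fragments:
  1–57 → 57 bp
  58–73 → 16 bp
  74–181 → 108 bp
  182–257 → 76 bp
  258–273 → 16 bp
Sorted largest to smallest: 108, 76, 57, 16, 16 bp.

108, 76, 57, 16, 16 bp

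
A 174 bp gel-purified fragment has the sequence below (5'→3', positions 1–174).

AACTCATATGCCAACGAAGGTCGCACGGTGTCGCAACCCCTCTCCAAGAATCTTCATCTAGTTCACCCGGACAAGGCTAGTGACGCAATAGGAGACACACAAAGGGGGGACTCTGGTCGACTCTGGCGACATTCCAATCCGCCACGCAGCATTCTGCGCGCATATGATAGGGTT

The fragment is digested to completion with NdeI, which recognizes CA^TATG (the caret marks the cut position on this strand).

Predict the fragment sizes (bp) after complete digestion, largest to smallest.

156, 12, 6 bp

NdeI sites (CATATG) start at positions 5, 161.
NdeI cuts after base 2 of each site, so after positions 6, 162.
Linear molecule, 2 cuts → 3 fragments:
  1–6 → 6 bp
  7–162 → 156 bp
  163–174 → 12 bp
Sorted largest to smallest: 156, 12, 6 bp.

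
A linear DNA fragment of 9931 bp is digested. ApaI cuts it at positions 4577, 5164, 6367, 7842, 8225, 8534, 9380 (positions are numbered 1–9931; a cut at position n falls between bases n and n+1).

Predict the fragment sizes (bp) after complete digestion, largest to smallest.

4577, 1475, 1203, 846, 587, 551, 383, 309 bp

Linear molecule, 7 cuts → 8 fragments:
  4577 − 0 = 4577 bp
  5164 − 4577 = 587 bp
  6367 − 5164 = 1203 bp
  7842 − 6367 = 1475 bp
  8225 − 7842 = 383 bp
  8534 − 8225 = 309 bp
  9380 − 8534 = 846 bp
  9931 − 9380 = 551 bp
Sorted largest to smallest: 4577, 1475, 1203, 846, 587, 551, 383, 309 bp.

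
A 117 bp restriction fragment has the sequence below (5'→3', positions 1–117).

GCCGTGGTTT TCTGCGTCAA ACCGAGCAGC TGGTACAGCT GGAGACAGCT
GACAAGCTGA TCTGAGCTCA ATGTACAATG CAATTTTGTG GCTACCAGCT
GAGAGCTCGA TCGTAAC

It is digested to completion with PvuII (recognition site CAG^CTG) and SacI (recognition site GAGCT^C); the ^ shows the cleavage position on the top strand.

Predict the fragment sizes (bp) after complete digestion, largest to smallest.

PvuII sites (CAGCTG) start at positions 27, 36, 46, 96.
PvuII cuts after base 3 of each site, so after positions 29, 38, 48, 98.
SacI sites (GAGCTC) start at positions 64, 103.
SacI cuts after base 5 of each site (before the last base), so after positions 68, 107.
Combined cut positions: 29, 38, 48, 68, 98, 107.
Linear molecule, 6 cuts → 7 fragments:
  1–29 → 29 bp
  30–38 → 9 bp
  39–48 → 10 bp
  49–68 → 20 bp
  69–98 → 30 bp
  99–107 → 9 bp
  108–117 → 10 bp
Sorted largest to smallest: 30, 29, 20, 10, 10, 9, 9 bp.

30, 29, 20, 10, 10, 9, 9 bp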